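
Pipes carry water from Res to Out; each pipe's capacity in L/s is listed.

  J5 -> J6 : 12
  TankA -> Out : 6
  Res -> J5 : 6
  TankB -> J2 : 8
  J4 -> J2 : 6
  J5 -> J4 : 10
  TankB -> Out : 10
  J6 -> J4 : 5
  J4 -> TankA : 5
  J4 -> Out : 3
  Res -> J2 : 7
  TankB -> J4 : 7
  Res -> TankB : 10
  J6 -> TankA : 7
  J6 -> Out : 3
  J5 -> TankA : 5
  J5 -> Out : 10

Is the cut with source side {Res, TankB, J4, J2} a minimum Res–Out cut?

Given cut capacity: 6 + 10 + 5 + 3 = 24.
Augment Res→TankB→Out: bottleneck 10, flow now 10.
Augment Res→J5→Out: bottleneck 6, flow now 16.
No augmenting path remains; maximum flow = 16.
In the residual graph, reachable from Res: {Res, J2}.
Min-cut edges: Res→TankB (10), Res→J5 (6); capacity 10 + 6 = 16.
Cut capacity 24 exceeds the max flow 16, so it is not minimum.

No — its capacity is 24, but the minimum cut has capacity 16.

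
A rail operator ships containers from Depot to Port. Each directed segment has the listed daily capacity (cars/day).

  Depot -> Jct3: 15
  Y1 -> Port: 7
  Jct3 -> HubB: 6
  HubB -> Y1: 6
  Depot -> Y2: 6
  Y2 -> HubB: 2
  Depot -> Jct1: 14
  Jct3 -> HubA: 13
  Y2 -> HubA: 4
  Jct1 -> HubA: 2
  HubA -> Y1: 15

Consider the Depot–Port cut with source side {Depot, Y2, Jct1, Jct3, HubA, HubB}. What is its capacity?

21

Edges leaving {Depot, Y2, Jct1, Jct3, HubA, HubB}: HubA→Y1 (15), HubB→Y1 (6).
Cut capacity = 15 + 6 = 21.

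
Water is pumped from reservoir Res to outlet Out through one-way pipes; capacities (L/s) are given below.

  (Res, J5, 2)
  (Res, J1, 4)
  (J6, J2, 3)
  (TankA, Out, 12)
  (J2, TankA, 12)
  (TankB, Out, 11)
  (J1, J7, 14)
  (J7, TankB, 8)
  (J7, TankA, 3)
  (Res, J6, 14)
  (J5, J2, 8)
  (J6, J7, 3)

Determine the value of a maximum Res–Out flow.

Augment Res→J5→J2→TankA→Out: bottleneck 2, flow now 2.
Augment Res→J1→J7→TankA→Out: bottleneck 3, flow now 5.
Augment Res→J1→J7→TankB→Out: bottleneck 1, flow now 6.
Augment Res→J6→J2→TankA→Out: bottleneck 3, flow now 9.
Augment Res→J6→J7→TankB→Out: bottleneck 3, flow now 12.
No augmenting path remains; maximum flow = 12.
In the residual graph, reachable from Res: {Res, J6}.
Min-cut edges: Res→J5 (2), Res→J1 (4), J6→J2 (3), J6→J7 (3); capacity 2 + 4 + 3 + 3 = 12.
This cut is saturated, so no flow can exceed 12.

12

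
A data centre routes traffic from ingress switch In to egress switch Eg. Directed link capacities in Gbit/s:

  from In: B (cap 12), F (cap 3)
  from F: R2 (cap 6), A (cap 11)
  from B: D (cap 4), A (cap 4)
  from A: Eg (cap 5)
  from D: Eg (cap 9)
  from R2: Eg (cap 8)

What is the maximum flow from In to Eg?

11

Augment In→F→A→Eg: bottleneck 3, flow now 3.
Augment In→B→A→Eg: bottleneck 2, flow now 5.
Augment In→B→D→Eg: bottleneck 4, flow now 9.
Augment In→B→A→F→R2→Eg: bottleneck 2, flow now 11. (uses reverse residual edge)
No augmenting path remains; maximum flow = 11.
In the residual graph, reachable from In: {In, B}.
Min-cut edges: In→F (3), B→A (4), B→D (4); capacity 3 + 4 + 4 = 11.
This cut is saturated, so no flow can exceed 11.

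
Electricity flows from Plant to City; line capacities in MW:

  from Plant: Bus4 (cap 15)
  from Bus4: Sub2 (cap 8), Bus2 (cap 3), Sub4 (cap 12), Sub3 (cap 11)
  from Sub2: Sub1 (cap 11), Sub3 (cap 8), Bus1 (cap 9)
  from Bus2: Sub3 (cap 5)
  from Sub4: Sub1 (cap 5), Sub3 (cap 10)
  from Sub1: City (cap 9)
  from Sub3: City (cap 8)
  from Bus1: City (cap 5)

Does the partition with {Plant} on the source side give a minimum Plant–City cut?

Given cut capacity: 15 = 15.
Augment Plant→Bus4→Sub3→City: bottleneck 8, flow now 8.
Augment Plant→Bus4→Sub2→Sub1→City: bottleneck 7, flow now 15.
No augmenting path remains; maximum flow = 15.
Cut capacity 15 equals the max flow, so it is a minimum cut.

Yes — it is a minimum cut (capacity 15).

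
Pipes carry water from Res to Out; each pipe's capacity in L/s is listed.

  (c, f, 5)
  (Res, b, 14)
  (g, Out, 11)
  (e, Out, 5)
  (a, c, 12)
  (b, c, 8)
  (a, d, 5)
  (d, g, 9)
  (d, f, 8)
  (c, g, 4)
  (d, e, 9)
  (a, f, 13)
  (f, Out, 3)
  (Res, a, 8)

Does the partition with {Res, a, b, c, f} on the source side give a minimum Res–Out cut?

Yes — it is a minimum cut (capacity 12).

Given cut capacity: 5 + 4 + 3 = 12.
Augment Res→a→f→Out: bottleneck 3, flow now 3.
Augment Res→a→c→g→Out: bottleneck 4, flow now 7.
Augment Res→a→d→e→Out: bottleneck 1, flow now 8.
Augment Res→b→c→a→d→e→Out: bottleneck 4, flow now 12. (uses reverse residual edge)
No augmenting path remains; maximum flow = 12.
Cut capacity 12 equals the max flow, so it is a minimum cut.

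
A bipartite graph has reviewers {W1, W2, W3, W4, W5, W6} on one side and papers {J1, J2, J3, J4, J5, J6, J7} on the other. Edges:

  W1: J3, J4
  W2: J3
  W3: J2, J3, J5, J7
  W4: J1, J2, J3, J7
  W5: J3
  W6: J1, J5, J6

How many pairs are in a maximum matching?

Unit-capacity flow: source→left, listed edges, right→sink; max matching = max flow.
Augmenting path W1→J3 (+1); matched 1.
Augmenting path W3→J2 (+1); matched 2.
Augmenting path W4→J1 (+1); matched 3.
Augmenting path W6→J5 (+1); matched 4.
Augmenting path W2→J3→W1→J4 (+1); matched 5.
No augmenting path remains; maximum matching = 5.
König certificate: {W1, W3, W4, W6, J3} is a vertex cover of size 5 (every listed pair touches it), so no matching can be larger.

5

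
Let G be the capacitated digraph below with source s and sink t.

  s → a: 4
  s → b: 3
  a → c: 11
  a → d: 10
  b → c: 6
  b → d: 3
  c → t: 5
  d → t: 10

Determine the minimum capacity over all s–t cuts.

Augment s→a→c→t: bottleneck 4, flow now 4.
Augment s→b→c→t: bottleneck 1, flow now 5.
Augment s→b→d→t: bottleneck 2, flow now 7.
No augmenting path remains; maximum flow = 7.
By max-flow min-cut, the minimum cut capacity equals the max flow.
In the residual graph, reachable from s: {s}.
Min-cut edges: s→a (4), s→b (3); capacity 4 + 3 = 7.

7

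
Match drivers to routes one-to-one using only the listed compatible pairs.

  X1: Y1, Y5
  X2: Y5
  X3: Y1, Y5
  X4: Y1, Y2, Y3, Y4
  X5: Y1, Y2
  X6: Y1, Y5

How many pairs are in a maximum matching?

4

Unit-capacity flow: source→left, listed edges, right→sink; max matching = max flow.
Augmenting path X1→Y1 (+1); matched 1.
Augmenting path X2→Y5 (+1); matched 2.
Augmenting path X4→Y2 (+1); matched 3.
Augmenting path X5→Y2→X4→Y3 (+1); matched 4.
No augmenting path remains; maximum matching = 4.
König certificate: {X4, X5, Y1, Y5} is a vertex cover of size 4 (every listed pair touches it), so no matching can be larger.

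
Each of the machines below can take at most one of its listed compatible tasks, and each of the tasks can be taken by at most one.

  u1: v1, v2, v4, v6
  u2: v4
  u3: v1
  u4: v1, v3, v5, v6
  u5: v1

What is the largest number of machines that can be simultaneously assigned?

Unit-capacity flow: source→left, listed edges, right→sink; max matching = max flow.
Augmenting path u1→v1 (+1); matched 1.
Augmenting path u2→v4 (+1); matched 2.
Augmenting path u4→v3 (+1); matched 3.
Augmenting path u3→v1→u1→v2 (+1); matched 4.
No augmenting path remains; maximum matching = 4.
König certificate: {u1, u2, u4, v1} is a vertex cover of size 4 (every listed pair touches it), so no matching can be larger.

4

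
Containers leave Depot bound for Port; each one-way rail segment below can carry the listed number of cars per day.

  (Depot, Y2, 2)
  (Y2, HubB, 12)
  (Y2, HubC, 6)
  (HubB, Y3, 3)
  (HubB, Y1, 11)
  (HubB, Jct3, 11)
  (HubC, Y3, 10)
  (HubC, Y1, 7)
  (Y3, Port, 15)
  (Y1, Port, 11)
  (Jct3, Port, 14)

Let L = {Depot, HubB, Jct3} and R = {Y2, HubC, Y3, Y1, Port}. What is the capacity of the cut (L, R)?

Edges leaving {Depot, HubB, Jct3}: Depot→Y2 (2), HubB→Y3 (3), HubB→Y1 (11), Jct3→Port (14).
Cut capacity = 2 + 3 + 11 + 14 = 30.

30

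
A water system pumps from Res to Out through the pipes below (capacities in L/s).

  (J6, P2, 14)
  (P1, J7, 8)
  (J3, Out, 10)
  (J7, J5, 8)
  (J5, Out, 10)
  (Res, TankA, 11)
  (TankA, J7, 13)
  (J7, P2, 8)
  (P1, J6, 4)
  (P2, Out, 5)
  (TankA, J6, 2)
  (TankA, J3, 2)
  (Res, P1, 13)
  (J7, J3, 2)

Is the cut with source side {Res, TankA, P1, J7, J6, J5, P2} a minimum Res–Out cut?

No — its capacity is 19, but the minimum cut has capacity 17.

Given cut capacity: 2 + 2 + 10 + 5 = 19.
Augment Res→TankA→J3→Out: bottleneck 2, flow now 2.
Augment Res→TankA→J7→J3→Out: bottleneck 2, flow now 4.
Augment Res→TankA→J7→J5→Out: bottleneck 7, flow now 11.
Augment Res→P1→J7→J5→Out: bottleneck 1, flow now 12.
Augment Res→P1→J7→P2→Out: bottleneck 5, flow now 17.
No augmenting path remains; maximum flow = 17.
In the residual graph, reachable from Res: {Res, TankA, P1, J7, J6, P2}.
Min-cut edges: TankA→J3 (2), J7→J3 (2), J7→J5 (8), P2→Out (5); capacity 2 + 2 + 8 + 5 = 17.
Cut capacity 19 exceeds the max flow 17, so it is not minimum.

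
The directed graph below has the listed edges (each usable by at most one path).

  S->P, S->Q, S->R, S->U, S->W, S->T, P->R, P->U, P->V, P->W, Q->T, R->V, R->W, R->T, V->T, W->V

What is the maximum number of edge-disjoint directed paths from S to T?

4

Assign every edge capacity 1; by Menger, the answer equals the max flow.
Path S→T (+1); total 1.
Path S→Q→T (+1); total 2.
Path S→R→T (+1); total 3.
Path S→P→V→T (+1); total 4.
No residual S→T path; max flow = 4.
Certifying cut of size 4: {R→T, S→Q, S→T, V→T}.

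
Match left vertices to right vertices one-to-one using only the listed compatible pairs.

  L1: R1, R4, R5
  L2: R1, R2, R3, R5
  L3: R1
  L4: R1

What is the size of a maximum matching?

3

Unit-capacity flow: source→left, listed edges, right→sink; max matching = max flow.
Augmenting path L1→R1 (+1); matched 1.
Augmenting path L2→R2 (+1); matched 2.
Augmenting path L3→R1→L1→R4 (+1); matched 3.
No augmenting path remains; maximum matching = 3.
König certificate: {L1, L2, R1} is a vertex cover of size 3 (every listed pair touches it), so no matching can be larger.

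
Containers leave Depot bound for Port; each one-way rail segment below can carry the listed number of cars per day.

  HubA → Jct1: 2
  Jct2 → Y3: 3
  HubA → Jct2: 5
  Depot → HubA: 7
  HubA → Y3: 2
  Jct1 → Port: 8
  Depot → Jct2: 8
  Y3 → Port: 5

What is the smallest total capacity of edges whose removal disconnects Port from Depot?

Augment Depot→Jct2→Y3→Port: bottleneck 3, flow now 3.
Augment Depot→HubA→Jct1→Port: bottleneck 2, flow now 5.
Augment Depot→HubA→Y3→Port: bottleneck 2, flow now 7.
No augmenting path remains; maximum flow = 7.
By max-flow min-cut, the minimum cut capacity equals the max flow.
In the residual graph, reachable from Depot: {Depot, Jct2, HubA}.
Min-cut edges: Jct2→Y3 (3), HubA→Jct1 (2), HubA→Y3 (2); capacity 3 + 2 + 2 = 7.

7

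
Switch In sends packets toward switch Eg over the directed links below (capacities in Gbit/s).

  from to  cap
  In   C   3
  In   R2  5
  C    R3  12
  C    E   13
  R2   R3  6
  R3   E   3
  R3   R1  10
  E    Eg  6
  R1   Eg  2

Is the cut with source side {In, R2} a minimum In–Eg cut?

No — its capacity is 9, but the minimum cut has capacity 8.

Given cut capacity: 3 + 6 = 9.
Augment In→C→E→Eg: bottleneck 3, flow now 3.
Augment In→R2→R3→E→Eg: bottleneck 3, flow now 6.
Augment In→R2→R3→R1→Eg: bottleneck 2, flow now 8.
No augmenting path remains; maximum flow = 8.
In the residual graph, reachable from In: {In}.
Min-cut edges: In→C (3), In→R2 (5); capacity 3 + 5 = 8.
Cut capacity 9 exceeds the max flow 8, so it is not minimum.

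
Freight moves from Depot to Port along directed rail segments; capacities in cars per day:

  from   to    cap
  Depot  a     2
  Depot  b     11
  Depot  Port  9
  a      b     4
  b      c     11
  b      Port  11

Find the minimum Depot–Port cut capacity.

20

Augment Depot→Port: bottleneck 9, flow now 9.
Augment Depot→b→Port: bottleneck 11, flow now 20.
No augmenting path remains; maximum flow = 20.
By max-flow min-cut, the minimum cut capacity equals the max flow.
In the residual graph, reachable from Depot: {Depot, a, b, c}.
Min-cut edges: Depot→Port (9), b→Port (11); capacity 9 + 11 = 20.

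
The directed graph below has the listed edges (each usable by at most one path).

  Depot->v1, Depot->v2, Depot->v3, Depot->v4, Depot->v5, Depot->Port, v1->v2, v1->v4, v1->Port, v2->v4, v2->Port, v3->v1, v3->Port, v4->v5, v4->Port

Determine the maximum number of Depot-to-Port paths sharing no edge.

5

Assign every edge capacity 1; by Menger, the answer equals the max flow.
Path Depot→Port (+1); total 1.
Path Depot→v1→Port (+1); total 2.
Path Depot→v2→Port (+1); total 3.
Path Depot→v3→Port (+1); total 4.
Path Depot→v4→Port (+1); total 5.
No residual Depot→Port path; max flow = 5.
Certifying cut of size 5: {Depot→Port, Depot→v1, Depot→v2, Depot→v3, Depot→v4}.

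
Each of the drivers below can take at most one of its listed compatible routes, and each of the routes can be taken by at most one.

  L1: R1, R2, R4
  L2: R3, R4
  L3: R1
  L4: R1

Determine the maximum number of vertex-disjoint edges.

3

Unit-capacity flow: source→left, listed edges, right→sink; max matching = max flow.
Augmenting path L1→R1 (+1); matched 1.
Augmenting path L2→R3 (+1); matched 2.
Augmenting path L3→R1→L1→R2 (+1); matched 3.
No augmenting path remains; maximum matching = 3.
König certificate: {L1, L2, R1} is a vertex cover of size 3 (every listed pair touches it), so no matching can be larger.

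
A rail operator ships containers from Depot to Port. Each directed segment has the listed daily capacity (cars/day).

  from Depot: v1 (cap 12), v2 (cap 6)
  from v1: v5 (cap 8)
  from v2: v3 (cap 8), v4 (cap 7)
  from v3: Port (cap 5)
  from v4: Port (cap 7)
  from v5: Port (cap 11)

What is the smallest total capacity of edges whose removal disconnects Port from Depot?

14

Augment Depot→v1→v5→Port: bottleneck 8, flow now 8.
Augment Depot→v2→v3→Port: bottleneck 5, flow now 13.
Augment Depot→v2→v4→Port: bottleneck 1, flow now 14.
No augmenting path remains; maximum flow = 14.
By max-flow min-cut, the minimum cut capacity equals the max flow.
In the residual graph, reachable from Depot: {Depot, v1}.
Min-cut edges: Depot→v2 (6), v1→v5 (8); capacity 6 + 8 = 14.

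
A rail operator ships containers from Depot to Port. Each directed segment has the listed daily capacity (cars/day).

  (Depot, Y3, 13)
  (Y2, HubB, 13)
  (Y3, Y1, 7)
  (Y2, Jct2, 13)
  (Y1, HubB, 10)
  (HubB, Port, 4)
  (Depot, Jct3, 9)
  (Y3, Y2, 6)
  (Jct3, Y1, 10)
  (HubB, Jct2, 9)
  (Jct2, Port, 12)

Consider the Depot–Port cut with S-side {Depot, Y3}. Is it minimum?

No — its capacity is 22, but the minimum cut has capacity 16.

Given cut capacity: 9 + 7 + 6 = 22.
Augment Depot→Jct3→Y1→HubB→Port: bottleneck 4, flow now 4.
Augment Depot→Y3→Y2→Jct2→Port: bottleneck 6, flow now 10.
Augment Depot→Jct3→Y1→HubB→Jct2→Port: bottleneck 5, flow now 15.
Augment Depot→Y3→Y1→HubB→Jct2→Port: bottleneck 1, flow now 16.
No augmenting path remains; maximum flow = 16.
In the residual graph, reachable from Depot: {Depot, Jct3, Y3, Y1}.
Min-cut edges: Y3→Y2 (6), Y1→HubB (10); capacity 6 + 10 = 16.
Cut capacity 22 exceeds the max flow 16, so it is not minimum.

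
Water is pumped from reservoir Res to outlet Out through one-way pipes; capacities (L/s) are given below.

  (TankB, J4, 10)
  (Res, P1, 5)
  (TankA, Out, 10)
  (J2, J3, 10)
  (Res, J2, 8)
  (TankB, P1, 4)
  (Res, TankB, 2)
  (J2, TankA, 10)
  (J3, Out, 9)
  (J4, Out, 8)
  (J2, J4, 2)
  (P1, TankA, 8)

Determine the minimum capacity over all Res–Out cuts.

15

Augment Res→J2→TankA→Out: bottleneck 8, flow now 8.
Augment Res→TankB→J4→Out: bottleneck 2, flow now 10.
Augment Res→P1→TankA→Out: bottleneck 2, flow now 12.
Augment Res→P1→TankA→J2→J3→Out: bottleneck 3, flow now 15. (uses reverse residual edge)
No augmenting path remains; maximum flow = 15.
By max-flow min-cut, the minimum cut capacity equals the max flow.
In the residual graph, reachable from Res: {Res}.
Min-cut edges: Res→J2 (8), Res→TankB (2), Res→P1 (5); capacity 8 + 2 + 5 = 15.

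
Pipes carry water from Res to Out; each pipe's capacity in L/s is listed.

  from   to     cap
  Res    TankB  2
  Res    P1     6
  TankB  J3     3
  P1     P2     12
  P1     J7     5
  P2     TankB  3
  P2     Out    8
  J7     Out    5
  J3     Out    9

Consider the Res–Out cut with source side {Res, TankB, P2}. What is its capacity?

17

Edges leaving {Res, TankB, P2}: Res→P1 (6), TankB→J3 (3), P2→Out (8).
Cut capacity = 6 + 3 + 8 = 17.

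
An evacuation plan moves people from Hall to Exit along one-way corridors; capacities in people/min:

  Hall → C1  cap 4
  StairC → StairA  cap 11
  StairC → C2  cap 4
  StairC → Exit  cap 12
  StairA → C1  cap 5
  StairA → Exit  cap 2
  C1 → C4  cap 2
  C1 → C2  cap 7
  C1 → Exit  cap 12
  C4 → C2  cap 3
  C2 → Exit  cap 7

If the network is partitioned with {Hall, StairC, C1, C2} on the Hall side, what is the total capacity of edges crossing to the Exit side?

44

Edges leaving {Hall, StairC, C1, C2}: StairC→StairA (11), StairC→Exit (12), C1→C4 (2), C1→Exit (12), C2→Exit (7).
Cut capacity = 11 + 12 + 2 + 12 + 7 = 44.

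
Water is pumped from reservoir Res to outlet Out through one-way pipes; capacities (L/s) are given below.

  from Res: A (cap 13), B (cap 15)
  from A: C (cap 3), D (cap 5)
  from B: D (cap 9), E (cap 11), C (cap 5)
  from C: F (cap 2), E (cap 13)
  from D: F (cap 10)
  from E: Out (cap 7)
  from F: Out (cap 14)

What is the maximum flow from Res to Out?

19

Augment Res→B→E→Out: bottleneck 7, flow now 7.
Augment Res→A→C→F→Out: bottleneck 2, flow now 9.
Augment Res→A→D→F→Out: bottleneck 5, flow now 14.
Augment Res→B→D→F→Out: bottleneck 5, flow now 19.
No augmenting path remains; maximum flow = 19.
In the residual graph, reachable from Res: {Res, A, B, C, D, E}.
Min-cut edges: C→F (2), D→F (10), E→Out (7); capacity 2 + 10 + 7 = 19.
This cut is saturated, so no flow can exceed 19.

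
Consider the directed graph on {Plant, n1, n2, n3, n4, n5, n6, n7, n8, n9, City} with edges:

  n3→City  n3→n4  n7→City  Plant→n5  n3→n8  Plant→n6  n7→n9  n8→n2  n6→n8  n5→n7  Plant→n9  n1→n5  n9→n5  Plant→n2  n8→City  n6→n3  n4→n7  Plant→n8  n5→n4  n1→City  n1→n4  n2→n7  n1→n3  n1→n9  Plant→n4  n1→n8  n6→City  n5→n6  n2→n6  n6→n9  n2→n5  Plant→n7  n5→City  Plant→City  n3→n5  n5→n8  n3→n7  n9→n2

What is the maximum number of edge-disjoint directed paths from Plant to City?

6

Assign every edge capacity 1; by Menger, the answer equals the max flow.
Path Plant→City (+1); total 1.
Path Plant→n5→City (+1); total 2.
Path Plant→n6→City (+1); total 3.
Path Plant→n7→City (+1); total 4.
Path Plant→n8→City (+1); total 5.
Path Plant→n2→n6→n3→City (+1); total 6.
No residual Plant→City path; max flow = 6.
Certifying cut of size 6: {Plant→City, n5→City, n6→City, n6→n3, n7→City, n8→City}.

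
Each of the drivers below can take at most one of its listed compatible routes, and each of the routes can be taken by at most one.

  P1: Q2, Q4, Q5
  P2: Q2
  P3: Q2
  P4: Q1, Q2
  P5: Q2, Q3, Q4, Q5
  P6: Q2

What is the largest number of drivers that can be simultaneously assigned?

4

Unit-capacity flow: source→left, listed edges, right→sink; max matching = max flow.
Augmenting path P1→Q2 (+1); matched 1.
Augmenting path P4→Q1 (+1); matched 2.
Augmenting path P5→Q3 (+1); matched 3.
Augmenting path P2→Q2→P1→Q4 (+1); matched 4.
No augmenting path remains; maximum matching = 4.
König certificate: {P1, P4, P5, Q2} is a vertex cover of size 4 (every listed pair touches it), so no matching can be larger.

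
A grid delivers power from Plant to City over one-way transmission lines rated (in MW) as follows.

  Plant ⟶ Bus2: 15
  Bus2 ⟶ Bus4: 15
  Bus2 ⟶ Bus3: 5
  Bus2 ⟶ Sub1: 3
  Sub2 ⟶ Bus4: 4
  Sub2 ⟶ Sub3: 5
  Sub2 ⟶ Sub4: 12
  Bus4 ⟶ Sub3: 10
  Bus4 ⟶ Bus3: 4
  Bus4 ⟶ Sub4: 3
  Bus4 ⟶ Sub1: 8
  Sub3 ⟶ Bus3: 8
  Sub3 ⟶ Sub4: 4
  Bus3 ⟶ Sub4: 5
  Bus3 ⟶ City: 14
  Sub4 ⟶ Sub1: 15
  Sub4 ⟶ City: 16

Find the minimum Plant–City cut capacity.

15

Augment Plant→Bus2→Bus3→City: bottleneck 5, flow now 5.
Augment Plant→Bus2→Bus4→Bus3→City: bottleneck 4, flow now 9.
Augment Plant→Bus2→Bus4→Sub4→City: bottleneck 3, flow now 12.
Augment Plant→Bus2→Bus4→Sub3→Bus3→City: bottleneck 3, flow now 15.
No augmenting path remains; maximum flow = 15.
By max-flow min-cut, the minimum cut capacity equals the max flow.
In the residual graph, reachable from Plant: {Plant}.
Min-cut edges: Plant→Bus2 (15); capacity 15 = 15.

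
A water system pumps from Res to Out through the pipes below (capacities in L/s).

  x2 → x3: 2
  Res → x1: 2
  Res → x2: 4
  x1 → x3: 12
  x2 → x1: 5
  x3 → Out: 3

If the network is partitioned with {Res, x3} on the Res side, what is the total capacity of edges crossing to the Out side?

9

Edges leaving {Res, x3}: Res→x1 (2), Res→x2 (4), x3→Out (3).
Cut capacity = 2 + 4 + 3 = 9.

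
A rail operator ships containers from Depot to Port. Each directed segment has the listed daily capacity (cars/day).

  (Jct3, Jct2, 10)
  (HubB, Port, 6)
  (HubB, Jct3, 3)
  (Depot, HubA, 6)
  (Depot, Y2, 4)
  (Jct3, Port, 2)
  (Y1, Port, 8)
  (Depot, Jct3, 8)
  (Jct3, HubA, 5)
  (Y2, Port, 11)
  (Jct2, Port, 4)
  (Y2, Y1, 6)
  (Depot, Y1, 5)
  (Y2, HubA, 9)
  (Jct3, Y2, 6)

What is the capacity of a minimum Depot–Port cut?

17

Augment Depot→Jct3→Port: bottleneck 2, flow now 2.
Augment Depot→Y1→Port: bottleneck 5, flow now 7.
Augment Depot→Y2→Port: bottleneck 4, flow now 11.
Augment Depot→Jct3→Jct2→Port: bottleneck 4, flow now 15.
Augment Depot→Jct3→Y2→Port: bottleneck 2, flow now 17.
No augmenting path remains; maximum flow = 17.
By max-flow min-cut, the minimum cut capacity equals the max flow.
In the residual graph, reachable from Depot: {Depot, HubA}.
Min-cut edges: Depot→Jct3 (8), Depot→Y1 (5), Depot→Y2 (4); capacity 8 + 5 + 4 = 17.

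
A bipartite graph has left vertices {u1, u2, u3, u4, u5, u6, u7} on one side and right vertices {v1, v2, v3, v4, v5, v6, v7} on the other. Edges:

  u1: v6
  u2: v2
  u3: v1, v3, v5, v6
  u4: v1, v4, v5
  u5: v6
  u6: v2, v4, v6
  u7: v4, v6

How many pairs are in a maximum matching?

Unit-capacity flow: source→left, listed edges, right→sink; max matching = max flow.
Augmenting path u1→v6 (+1); matched 1.
Augmenting path u2→v2 (+1); matched 2.
Augmenting path u3→v1 (+1); matched 3.
Augmenting path u4→v4 (+1); matched 4.
Augmenting path u6→v4→u4→v5 (+1); matched 5.
No augmenting path remains; maximum matching = 5.
König certificate: {u3, u4, v2, v4, v6} is a vertex cover of size 5 (every listed pair touches it), so no matching can be larger.

5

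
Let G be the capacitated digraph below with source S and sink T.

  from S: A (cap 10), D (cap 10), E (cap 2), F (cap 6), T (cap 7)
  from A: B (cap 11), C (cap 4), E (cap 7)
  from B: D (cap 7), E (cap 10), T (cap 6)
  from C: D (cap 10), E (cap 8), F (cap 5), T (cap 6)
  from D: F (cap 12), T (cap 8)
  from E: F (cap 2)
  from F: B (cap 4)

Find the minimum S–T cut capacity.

Augment S→T: bottleneck 7, flow now 7.
Augment S→D→T: bottleneck 8, flow now 15.
Augment S→A→B→T: bottleneck 6, flow now 21.
Augment S→A→C→T: bottleneck 4, flow now 25.
No augmenting path remains; maximum flow = 25.
By max-flow min-cut, the minimum cut capacity equals the max flow.
In the residual graph, reachable from S: {S, A, B, D, E, F}.
Min-cut edges: S→T (7), A→C (4), B→T (6), D→T (8); capacity 7 + 4 + 6 + 8 = 25.

25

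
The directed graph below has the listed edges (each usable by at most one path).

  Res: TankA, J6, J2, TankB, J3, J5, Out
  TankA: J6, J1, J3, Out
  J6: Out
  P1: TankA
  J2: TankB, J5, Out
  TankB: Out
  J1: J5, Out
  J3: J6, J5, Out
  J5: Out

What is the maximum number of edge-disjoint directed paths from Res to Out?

7

Assign every edge capacity 1; by Menger, the answer equals the max flow.
Path Res→Out (+1); total 1.
Path Res→TankA→Out (+1); total 2.
Path Res→J6→Out (+1); total 3.
Path Res→J2→Out (+1); total 4.
Path Res→TankB→Out (+1); total 5.
Path Res→J3→Out (+1); total 6.
Path Res→J5→Out (+1); total 7.
No residual Res→Out path; max flow = 7.
Certifying cut of size 7: {Res→J2, Res→J3, Res→J5, Res→J6, Res→Out, Res→TankA, Res→TankB}.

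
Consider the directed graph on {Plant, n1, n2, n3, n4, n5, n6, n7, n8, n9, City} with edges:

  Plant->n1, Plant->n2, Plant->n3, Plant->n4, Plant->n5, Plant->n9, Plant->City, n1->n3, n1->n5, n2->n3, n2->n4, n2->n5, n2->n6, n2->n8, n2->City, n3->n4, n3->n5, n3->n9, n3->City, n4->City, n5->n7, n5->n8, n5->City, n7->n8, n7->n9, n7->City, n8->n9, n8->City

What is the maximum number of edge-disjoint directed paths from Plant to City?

Assign every edge capacity 1; by Menger, the answer equals the max flow.
Path Plant→City (+1); total 1.
Path Plant→n2→City (+1); total 2.
Path Plant→n3→City (+1); total 3.
Path Plant→n4→City (+1); total 4.
Path Plant→n5→City (+1); total 5.
Path Plant→n1→n5→n7→City (+1); total 6.
No residual Plant→City path; max flow = 6.
Certifying cut of size 6: {Plant→City, Plant→n1, Plant→n2, Plant→n3, Plant→n4, Plant→n5}.

6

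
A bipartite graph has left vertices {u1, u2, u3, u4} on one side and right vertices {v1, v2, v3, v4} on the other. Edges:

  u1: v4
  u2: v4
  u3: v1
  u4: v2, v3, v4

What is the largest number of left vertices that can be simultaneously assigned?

3

Unit-capacity flow: source→left, listed edges, right→sink; max matching = max flow.
Augmenting path u1→v4 (+1); matched 1.
Augmenting path u3→v1 (+1); matched 2.
Augmenting path u4→v2 (+1); matched 3.
No augmenting path remains; maximum matching = 3.
König certificate: {u3, u4, v4} is a vertex cover of size 3 (every listed pair touches it), so no matching can be larger.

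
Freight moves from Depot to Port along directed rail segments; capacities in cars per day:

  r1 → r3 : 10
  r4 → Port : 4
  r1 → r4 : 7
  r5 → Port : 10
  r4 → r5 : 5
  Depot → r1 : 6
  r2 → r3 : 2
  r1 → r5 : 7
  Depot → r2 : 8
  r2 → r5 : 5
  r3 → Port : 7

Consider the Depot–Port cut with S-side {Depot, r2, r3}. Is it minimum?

No — its capacity is 18, but the minimum cut has capacity 13.

Given cut capacity: 6 + 5 + 7 = 18.
Augment Depot→r1→r3→Port: bottleneck 6, flow now 6.
Augment Depot→r2→r3→Port: bottleneck 1, flow now 7.
Augment Depot→r2→r5→Port: bottleneck 5, flow now 12.
Augment Depot→r2→r3→r1→r4→Port: bottleneck 1, flow now 13. (uses reverse residual edge)
No augmenting path remains; maximum flow = 13.
In the residual graph, reachable from Depot: {Depot, r2}.
Min-cut edges: Depot→r1 (6), r2→r3 (2), r2→r5 (5); capacity 6 + 2 + 5 = 13.
Cut capacity 18 exceeds the max flow 13, so it is not minimum.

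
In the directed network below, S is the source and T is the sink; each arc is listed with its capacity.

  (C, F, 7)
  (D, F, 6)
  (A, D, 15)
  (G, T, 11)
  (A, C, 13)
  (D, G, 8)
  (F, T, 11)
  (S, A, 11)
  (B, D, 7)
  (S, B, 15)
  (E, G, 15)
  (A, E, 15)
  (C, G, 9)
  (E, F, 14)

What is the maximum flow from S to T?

18

Augment S→A→C→F→T: bottleneck 7, flow now 7.
Augment S→A→C→G→T: bottleneck 4, flow now 11.
Augment S→B→D→F→T: bottleneck 4, flow now 15.
Augment S→B→D→G→T: bottleneck 3, flow now 18.
No augmenting path remains; maximum flow = 18.
In the residual graph, reachable from S: {S, B}.
Min-cut edges: S→A (11), B→D (7); capacity 11 + 7 = 18.
This cut is saturated, so no flow can exceed 18.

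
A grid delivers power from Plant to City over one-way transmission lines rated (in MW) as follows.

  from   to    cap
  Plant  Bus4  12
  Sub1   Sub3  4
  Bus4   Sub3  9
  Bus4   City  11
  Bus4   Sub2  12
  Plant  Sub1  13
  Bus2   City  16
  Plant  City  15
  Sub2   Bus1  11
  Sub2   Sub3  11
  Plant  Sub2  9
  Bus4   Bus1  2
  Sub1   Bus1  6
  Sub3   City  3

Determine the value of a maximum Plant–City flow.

29

Augment Plant→City: bottleneck 15, flow now 15.
Augment Plant→Bus4→City: bottleneck 11, flow now 26.
Augment Plant→Bus4→Sub3→City: bottleneck 1, flow now 27.
Augment Plant→Sub1→Sub3→City: bottleneck 2, flow now 29.
No augmenting path remains; maximum flow = 29.
In the residual graph, reachable from Plant: {Plant, Bus4, Sub1, Sub2, Bus1, Sub3}.
Min-cut edges: Plant→City (15), Bus4→City (11), Sub3→City (3); capacity 15 + 11 + 3 = 29.
This cut is saturated, so no flow can exceed 29.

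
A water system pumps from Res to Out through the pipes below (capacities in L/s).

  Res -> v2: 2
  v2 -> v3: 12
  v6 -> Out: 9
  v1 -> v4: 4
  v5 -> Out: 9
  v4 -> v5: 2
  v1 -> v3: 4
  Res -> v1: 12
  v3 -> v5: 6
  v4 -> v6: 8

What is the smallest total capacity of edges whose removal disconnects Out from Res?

10

Augment Res→v1→v3→v5→Out: bottleneck 4, flow now 4.
Augment Res→v1→v4→v5→Out: bottleneck 2, flow now 6.
Augment Res→v1→v4→v6→Out: bottleneck 2, flow now 8.
Augment Res→v2→v3→v5→Out: bottleneck 2, flow now 10.
No augmenting path remains; maximum flow = 10.
By max-flow min-cut, the minimum cut capacity equals the max flow.
In the residual graph, reachable from Res: {Res, v1}.
Min-cut edges: Res→v2 (2), v1→v3 (4), v1→v4 (4); capacity 2 + 4 + 4 = 10.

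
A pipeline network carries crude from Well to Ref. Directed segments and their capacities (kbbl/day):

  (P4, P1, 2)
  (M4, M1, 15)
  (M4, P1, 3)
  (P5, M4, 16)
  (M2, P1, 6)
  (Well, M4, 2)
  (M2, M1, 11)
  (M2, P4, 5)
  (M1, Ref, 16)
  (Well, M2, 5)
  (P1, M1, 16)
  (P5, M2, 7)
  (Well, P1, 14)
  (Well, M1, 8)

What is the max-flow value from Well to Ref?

Augment Well→M1→Ref: bottleneck 8, flow now 8.
Augment Well→M2→M1→Ref: bottleneck 5, flow now 13.
Augment Well→M4→M1→Ref: bottleneck 2, flow now 15.
Augment Well→P1→M1→Ref: bottleneck 1, flow now 16.
No augmenting path remains; maximum flow = 16.
In the residual graph, reachable from Well: {Well, P4, M2, M4, P1, M1}.
Min-cut edges: M1→Ref (16); capacity 16 = 16.
This cut is saturated, so no flow can exceed 16.

16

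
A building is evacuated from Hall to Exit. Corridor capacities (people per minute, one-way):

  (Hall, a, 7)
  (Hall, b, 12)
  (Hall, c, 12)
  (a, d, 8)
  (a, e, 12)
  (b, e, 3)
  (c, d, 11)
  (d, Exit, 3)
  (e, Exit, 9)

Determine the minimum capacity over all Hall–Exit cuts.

12

Augment Hall→a→d→Exit: bottleneck 3, flow now 3.
Augment Hall→a→e→Exit: bottleneck 4, flow now 7.
Augment Hall→b→e→Exit: bottleneck 3, flow now 10.
Augment Hall→c→d→a→e→Exit: bottleneck 2, flow now 12. (uses reverse residual edge)
No augmenting path remains; maximum flow = 12.
By max-flow min-cut, the minimum cut capacity equals the max flow.
In the residual graph, reachable from Hall: {Hall, a, b, c, d, e}.
Min-cut edges: d→Exit (3), e→Exit (9); capacity 3 + 9 = 12.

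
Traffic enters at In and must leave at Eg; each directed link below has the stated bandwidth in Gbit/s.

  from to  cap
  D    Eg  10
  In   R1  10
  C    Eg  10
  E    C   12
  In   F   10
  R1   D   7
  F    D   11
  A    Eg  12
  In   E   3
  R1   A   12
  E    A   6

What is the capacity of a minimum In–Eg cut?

Augment In→F→D→Eg: bottleneck 10, flow now 10.
Augment In→R1→A→Eg: bottleneck 10, flow now 20.
Augment In→E→C→Eg: bottleneck 3, flow now 23.
No augmenting path remains; maximum flow = 23.
By max-flow min-cut, the minimum cut capacity equals the max flow.
In the residual graph, reachable from In: {In}.
Min-cut edges: In→F (10), In→R1 (10), In→E (3); capacity 10 + 10 + 3 = 23.

23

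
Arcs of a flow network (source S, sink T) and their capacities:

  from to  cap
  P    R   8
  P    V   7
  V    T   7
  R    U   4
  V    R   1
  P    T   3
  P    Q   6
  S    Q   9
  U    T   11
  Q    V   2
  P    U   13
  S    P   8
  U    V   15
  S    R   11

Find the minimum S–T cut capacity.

Augment S→P→T: bottleneck 3, flow now 3.
Augment S→P→U→T: bottleneck 5, flow now 8.
Augment S→Q→V→T: bottleneck 2, flow now 10.
Augment S→R→U→T: bottleneck 4, flow now 14.
No augmenting path remains; maximum flow = 14.
By max-flow min-cut, the minimum cut capacity equals the max flow.
In the residual graph, reachable from S: {S, Q, R}.
Min-cut edges: S→P (8), Q→V (2), R→U (4); capacity 8 + 2 + 4 = 14.

14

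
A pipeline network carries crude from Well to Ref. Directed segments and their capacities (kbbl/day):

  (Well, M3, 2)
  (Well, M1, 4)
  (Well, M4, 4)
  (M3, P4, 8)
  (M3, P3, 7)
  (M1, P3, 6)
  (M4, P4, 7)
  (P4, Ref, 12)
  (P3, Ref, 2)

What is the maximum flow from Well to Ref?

8

Augment Well→M3→P4→Ref: bottleneck 2, flow now 2.
Augment Well→M1→P3→Ref: bottleneck 2, flow now 4.
Augment Well→M4→P4→Ref: bottleneck 4, flow now 8.
No augmenting path remains; maximum flow = 8.
In the residual graph, reachable from Well: {Well, M1, P3}.
Min-cut edges: Well→M3 (2), Well→M4 (4), P3→Ref (2); capacity 2 + 4 + 2 = 8.
This cut is saturated, so no flow can exceed 8.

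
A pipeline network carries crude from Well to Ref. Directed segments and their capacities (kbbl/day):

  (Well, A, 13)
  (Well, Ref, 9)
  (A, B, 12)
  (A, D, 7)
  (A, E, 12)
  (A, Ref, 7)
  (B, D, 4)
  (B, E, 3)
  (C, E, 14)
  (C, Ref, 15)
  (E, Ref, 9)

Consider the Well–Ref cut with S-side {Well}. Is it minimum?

Given cut capacity: 13 + 9 = 22.
Augment Well→Ref: bottleneck 9, flow now 9.
Augment Well→A→Ref: bottleneck 7, flow now 16.
Augment Well→A→E→Ref: bottleneck 6, flow now 22.
No augmenting path remains; maximum flow = 22.
Cut capacity 22 equals the max flow, so it is a minimum cut.

Yes — it is a minimum cut (capacity 22).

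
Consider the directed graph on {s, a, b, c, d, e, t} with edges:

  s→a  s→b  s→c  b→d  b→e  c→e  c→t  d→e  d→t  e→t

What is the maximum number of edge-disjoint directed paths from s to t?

Assign every edge capacity 1; by Menger, the answer equals the max flow.
Path s→c→t (+1); total 1.
Path s→b→d→t (+1); total 2.
No residual s→t path; max flow = 2.
Certifying cut of size 2: {s→b, s→c}.

2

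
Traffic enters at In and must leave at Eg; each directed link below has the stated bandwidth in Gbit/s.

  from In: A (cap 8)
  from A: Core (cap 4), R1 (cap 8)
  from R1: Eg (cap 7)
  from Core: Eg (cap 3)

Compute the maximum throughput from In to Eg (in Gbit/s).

8

Augment In→A→R1→Eg: bottleneck 7, flow now 7.
Augment In→A→Core→Eg: bottleneck 1, flow now 8.
No augmenting path remains; maximum flow = 8.
In the residual graph, reachable from In: {In}.
Min-cut edges: In→A (8); capacity 8 = 8.
This cut is saturated, so no flow can exceed 8.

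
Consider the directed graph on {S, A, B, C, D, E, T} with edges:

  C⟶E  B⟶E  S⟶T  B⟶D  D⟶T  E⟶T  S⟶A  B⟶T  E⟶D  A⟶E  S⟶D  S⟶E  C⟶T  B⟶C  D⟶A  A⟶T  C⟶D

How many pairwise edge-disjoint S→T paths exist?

4

Assign every edge capacity 1; by Menger, the answer equals the max flow.
Path S→T (+1); total 1.
Path S→A→T (+1); total 2.
Path S→D→T (+1); total 3.
Path S→E→T (+1); total 4.
No residual S→T path; max flow = 4.
Certifying cut of size 4: {S→A, S→D, S→E, S→T}.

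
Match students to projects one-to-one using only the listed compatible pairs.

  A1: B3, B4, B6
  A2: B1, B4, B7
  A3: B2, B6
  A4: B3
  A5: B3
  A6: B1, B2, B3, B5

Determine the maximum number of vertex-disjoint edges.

Unit-capacity flow: source→left, listed edges, right→sink; max matching = max flow.
Augmenting path A1→B3 (+1); matched 1.
Augmenting path A2→B1 (+1); matched 2.
Augmenting path A3→B2 (+1); matched 3.
Augmenting path A6→B5 (+1); matched 4.
Augmenting path A4→B3→A1→B4 (+1); matched 5.
No augmenting path remains; maximum matching = 5.
König certificate: {A1, A2, A3, A6, B3} is a vertex cover of size 5 (every listed pair touches it), so no matching can be larger.

5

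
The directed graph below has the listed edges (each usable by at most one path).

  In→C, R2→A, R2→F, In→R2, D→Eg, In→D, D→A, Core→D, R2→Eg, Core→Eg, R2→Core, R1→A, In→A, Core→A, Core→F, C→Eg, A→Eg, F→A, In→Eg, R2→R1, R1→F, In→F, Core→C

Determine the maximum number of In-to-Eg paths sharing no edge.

5

Assign every edge capacity 1; by Menger, the answer equals the max flow.
Path In→Eg (+1); total 1.
Path In→R2→Eg (+1); total 2.
Path In→D→Eg (+1); total 3.
Path In→C→Eg (+1); total 4.
Path In→A→Eg (+1); total 5.
No residual In→Eg path; max flow = 5.
Certifying cut of size 5: {A→Eg, In→C, In→D, In→Eg, In→R2}.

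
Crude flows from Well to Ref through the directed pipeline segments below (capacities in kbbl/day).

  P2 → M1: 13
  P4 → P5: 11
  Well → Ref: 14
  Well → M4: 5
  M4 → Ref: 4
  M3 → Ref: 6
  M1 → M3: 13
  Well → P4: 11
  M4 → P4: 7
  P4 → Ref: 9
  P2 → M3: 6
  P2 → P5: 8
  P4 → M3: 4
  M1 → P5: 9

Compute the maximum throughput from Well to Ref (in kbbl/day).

30

Augment Well→Ref: bottleneck 14, flow now 14.
Augment Well→M4→Ref: bottleneck 4, flow now 18.
Augment Well→P4→Ref: bottleneck 9, flow now 27.
Augment Well→P4→M3→Ref: bottleneck 2, flow now 29.
Augment Well→M4→P4→M3→Ref: bottleneck 1, flow now 30.
No augmenting path remains; maximum flow = 30.
In the residual graph, reachable from Well: {Well}.
Min-cut edges: Well→M4 (5), Well→P4 (11), Well→Ref (14); capacity 5 + 11 + 14 = 30.
This cut is saturated, so no flow can exceed 30.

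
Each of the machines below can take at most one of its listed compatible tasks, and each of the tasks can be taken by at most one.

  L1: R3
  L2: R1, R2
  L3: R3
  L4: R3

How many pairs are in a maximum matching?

Unit-capacity flow: source→left, listed edges, right→sink; max matching = max flow.
Augmenting path L1→R3 (+1); matched 1.
Augmenting path L2→R1 (+1); matched 2.
No augmenting path remains; maximum matching = 2.
König certificate: {L2, R3} is a vertex cover of size 2 (every listed pair touches it), so no matching can be larger.

2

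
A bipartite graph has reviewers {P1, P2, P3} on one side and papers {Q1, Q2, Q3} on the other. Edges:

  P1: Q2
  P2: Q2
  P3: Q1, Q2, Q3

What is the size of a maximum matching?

2

Unit-capacity flow: source→left, listed edges, right→sink; max matching = max flow.
Augmenting path P1→Q2 (+1); matched 1.
Augmenting path P3→Q1 (+1); matched 2.
No augmenting path remains; maximum matching = 2.
König certificate: {P3, Q2} is a vertex cover of size 2 (every listed pair touches it), so no matching can be larger.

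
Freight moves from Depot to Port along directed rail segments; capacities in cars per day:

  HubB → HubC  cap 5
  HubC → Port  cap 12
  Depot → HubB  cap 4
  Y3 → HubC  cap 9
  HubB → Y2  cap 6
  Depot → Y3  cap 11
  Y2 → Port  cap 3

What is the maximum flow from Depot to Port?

Augment Depot→Y3→HubC→Port: bottleneck 9, flow now 9.
Augment Depot→HubB→Y2→Port: bottleneck 3, flow now 12.
Augment Depot→HubB→HubC→Port: bottleneck 1, flow now 13.
No augmenting path remains; maximum flow = 13.
In the residual graph, reachable from Depot: {Depot, Y3}.
Min-cut edges: Depot→HubB (4), Y3→HubC (9); capacity 4 + 9 = 13.
This cut is saturated, so no flow can exceed 13.

13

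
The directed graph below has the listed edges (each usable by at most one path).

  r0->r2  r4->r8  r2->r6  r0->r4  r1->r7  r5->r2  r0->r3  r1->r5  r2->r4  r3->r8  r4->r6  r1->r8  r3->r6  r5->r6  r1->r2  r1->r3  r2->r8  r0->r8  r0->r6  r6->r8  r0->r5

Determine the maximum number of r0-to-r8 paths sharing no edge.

5

Assign every edge capacity 1; by Menger, the answer equals the max flow.
Path r0→r8 (+1); total 1.
Path r0→r2→r8 (+1); total 2.
Path r0→r3→r8 (+1); total 3.
Path r0→r4→r8 (+1); total 4.
Path r0→r6→r8 (+1); total 5.
No residual r0→r8 path; max flow = 5.
Certifying cut of size 5: {r0→r3, r0→r8, r2→r8, r4→r8, r6→r8}.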